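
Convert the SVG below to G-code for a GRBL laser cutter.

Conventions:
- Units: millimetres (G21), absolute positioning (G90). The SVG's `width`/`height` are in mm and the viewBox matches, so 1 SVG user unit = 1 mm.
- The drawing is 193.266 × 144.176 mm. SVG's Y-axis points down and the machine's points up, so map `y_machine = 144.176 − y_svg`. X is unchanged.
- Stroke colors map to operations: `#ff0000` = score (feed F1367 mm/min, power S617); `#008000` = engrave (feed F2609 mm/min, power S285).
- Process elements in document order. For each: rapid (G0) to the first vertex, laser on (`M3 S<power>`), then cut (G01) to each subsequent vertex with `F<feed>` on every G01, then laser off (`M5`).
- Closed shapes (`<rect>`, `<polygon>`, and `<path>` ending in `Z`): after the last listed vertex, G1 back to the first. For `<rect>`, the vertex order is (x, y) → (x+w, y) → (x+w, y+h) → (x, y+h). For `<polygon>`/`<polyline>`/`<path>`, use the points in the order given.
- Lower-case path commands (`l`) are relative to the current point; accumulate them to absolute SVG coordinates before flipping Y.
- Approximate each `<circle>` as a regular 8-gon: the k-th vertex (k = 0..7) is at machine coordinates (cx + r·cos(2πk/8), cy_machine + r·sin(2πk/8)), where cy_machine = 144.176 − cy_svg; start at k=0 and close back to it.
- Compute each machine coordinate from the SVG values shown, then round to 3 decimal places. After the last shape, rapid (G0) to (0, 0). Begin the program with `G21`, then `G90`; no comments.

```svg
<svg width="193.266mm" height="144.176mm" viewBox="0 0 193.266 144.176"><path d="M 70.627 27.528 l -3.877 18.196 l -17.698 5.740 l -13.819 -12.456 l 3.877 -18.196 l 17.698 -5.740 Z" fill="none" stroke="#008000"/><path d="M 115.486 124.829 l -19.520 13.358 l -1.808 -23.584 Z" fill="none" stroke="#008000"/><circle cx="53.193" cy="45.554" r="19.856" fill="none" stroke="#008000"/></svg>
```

G21
G90
G0 X70.627 Y116.648
M3 S285
G01 X66.750 Y98.452 F2609
G01 X49.052 Y92.712 F2609
G01 X35.233 Y105.168 F2609
G01 X39.110 Y123.364 F2609
G01 X56.808 Y129.104 F2609
G01 X70.627 Y116.648 F2609
M5
G0 X115.486 Y19.347
M3 S285
G01 X95.966 Y5.989 F2609
G01 X94.158 Y29.573 F2609
G01 X115.486 Y19.347 F2609
M5
G0 X73.049 Y98.622
M3 S285
G01 X67.233 Y112.662 F2609
G01 X53.193 Y118.478 F2609
G01 X39.153 Y112.662 F2609
G01 X33.337 Y98.622 F2609
G01 X39.153 Y84.582 F2609
G01 X53.193 Y78.766 F2609
G01 X67.233 Y84.582 F2609
G01 X73.049 Y98.622 F2609
M5
G0 X0.000 Y0.000

1 u = 1 mm; y_m = 144.176 − y.

[1] `<path>` regular polygon, #008000→engrave S285 F2609: (70.627,116.648) → (66.750,98.452) → (49.052,92.712) → (35.233,105.168) → (39.110,123.364) → (56.808,129.104) → (70.627,116.648) (closed)

[2] `<path>` regular polygon, #008000→engrave S285 F2609: (115.486,19.347) → (95.966,5.989) → (94.158,29.573) → (115.486,19.347) (closed)

[3] `<circle>` circle, #008000→engrave S285 F2609: (73.049,98.622) → (67.233,112.662) → (53.193,118.478) → (39.153,112.662) → (33.337,98.622) → (39.153,84.582) → (53.193,78.766) → (67.233,84.582) → (73.049,98.622) (closed)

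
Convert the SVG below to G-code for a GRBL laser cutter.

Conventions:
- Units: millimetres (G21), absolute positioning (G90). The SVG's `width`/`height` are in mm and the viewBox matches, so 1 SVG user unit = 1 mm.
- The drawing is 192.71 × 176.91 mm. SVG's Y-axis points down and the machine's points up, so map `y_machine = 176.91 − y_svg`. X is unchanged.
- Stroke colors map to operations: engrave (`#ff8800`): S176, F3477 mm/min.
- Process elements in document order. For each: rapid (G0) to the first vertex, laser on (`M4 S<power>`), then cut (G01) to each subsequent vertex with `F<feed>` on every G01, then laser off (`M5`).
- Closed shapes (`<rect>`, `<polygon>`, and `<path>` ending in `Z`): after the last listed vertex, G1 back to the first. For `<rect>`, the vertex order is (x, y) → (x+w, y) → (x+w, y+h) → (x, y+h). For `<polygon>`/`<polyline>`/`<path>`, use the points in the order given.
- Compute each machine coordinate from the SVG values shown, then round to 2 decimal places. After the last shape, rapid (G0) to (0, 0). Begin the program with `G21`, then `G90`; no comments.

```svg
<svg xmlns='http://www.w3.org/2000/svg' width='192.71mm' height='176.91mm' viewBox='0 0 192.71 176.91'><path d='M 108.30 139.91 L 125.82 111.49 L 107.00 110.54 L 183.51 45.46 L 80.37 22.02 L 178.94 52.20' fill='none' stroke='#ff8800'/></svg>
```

1 u = 1 mm; y_m = 176.91 − y.

[1] `<path>` open polyline, #ff8800→engrave S176 F3477: (108.30,37.00) → (125.82,65.42) → (107.00,66.37) → (183.51,131.45) → (80.37,154.89) → (178.94,124.71)

G21
G90
G0 X108.30 Y37.00
M4 S176
G01 X125.82 Y65.42 F3477
G01 X107.00 Y66.37 F3477
G01 X183.51 Y131.45 F3477
G01 X80.37 Y154.89 F3477
G01 X178.94 Y124.71 F3477
M5
G0 X0.00 Y0.00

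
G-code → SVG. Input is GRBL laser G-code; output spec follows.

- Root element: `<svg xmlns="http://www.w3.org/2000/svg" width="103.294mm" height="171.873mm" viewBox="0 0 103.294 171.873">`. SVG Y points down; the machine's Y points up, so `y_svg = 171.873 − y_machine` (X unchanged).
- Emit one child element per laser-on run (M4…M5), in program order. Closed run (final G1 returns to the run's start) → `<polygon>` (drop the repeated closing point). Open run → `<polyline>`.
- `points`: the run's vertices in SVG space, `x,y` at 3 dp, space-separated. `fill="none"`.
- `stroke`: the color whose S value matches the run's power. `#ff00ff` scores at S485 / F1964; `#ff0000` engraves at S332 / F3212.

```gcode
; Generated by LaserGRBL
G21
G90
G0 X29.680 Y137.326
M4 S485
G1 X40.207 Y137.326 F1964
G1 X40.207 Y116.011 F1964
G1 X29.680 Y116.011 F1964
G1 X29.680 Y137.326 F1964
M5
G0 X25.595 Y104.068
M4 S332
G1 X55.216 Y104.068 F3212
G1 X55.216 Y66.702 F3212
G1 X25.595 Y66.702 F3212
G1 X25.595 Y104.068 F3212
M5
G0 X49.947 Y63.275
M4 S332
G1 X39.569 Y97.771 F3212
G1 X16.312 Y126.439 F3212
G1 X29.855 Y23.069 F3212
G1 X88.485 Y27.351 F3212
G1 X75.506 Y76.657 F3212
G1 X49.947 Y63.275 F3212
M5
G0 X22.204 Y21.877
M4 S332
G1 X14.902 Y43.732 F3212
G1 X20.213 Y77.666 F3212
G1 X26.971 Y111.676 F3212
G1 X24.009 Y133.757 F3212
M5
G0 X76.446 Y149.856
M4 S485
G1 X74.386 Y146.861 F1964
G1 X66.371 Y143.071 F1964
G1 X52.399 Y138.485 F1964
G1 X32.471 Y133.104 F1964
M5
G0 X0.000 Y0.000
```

<svg xmlns="http://www.w3.org/2000/svg" width="103.294mm" height="171.873mm" viewBox="0 0 103.294 171.873">
  <polygon points="29.680,34.547 40.207,34.547 40.207,55.862 29.680,55.862" fill="none" stroke="#ff00ff"/>
  <polygon points="25.595,67.805 55.216,67.805 55.216,105.171 25.595,105.171" fill="none" stroke="#ff0000"/>
  <polygon points="49.947,108.598 39.569,74.102 16.312,45.434 29.855,148.804 88.485,144.522 75.506,95.216" fill="none" stroke="#ff0000"/>
  <polyline points="22.204,149.996 14.902,128.141 20.213,94.207 26.971,60.197 24.009,38.116" fill="none" stroke="#ff0000"/>
  <polyline points="76.446,22.017 74.386,25.012 66.371,28.802 52.399,33.388 32.471,38.769" fill="none" stroke="#ff00ff"/>
</svg>

Machine Y-up, SVG Y-down with viewBox height 171.873, so y_svg = 171.873 − y_machine; X carries over.

Run 1: power S485 maps to stroke `#ff00ff` (score). The run returns to its start, so emit a `<polygon>` with points (Y-flipped): 29.680,34.547 40.207,34.547 40.207,55.862 29.680,55.862.

Run 2: power S332 maps to stroke `#ff0000` (engrave). The run returns to its start, so emit a `<polygon>` with points (Y-flipped): 25.595,67.805 55.216,67.805 55.216,105.171 25.595,105.171.

Run 3: S332 ⇒ engrave layer `#ff0000`. The run returns to its start, so emit a `<polygon>` with points (Y-flipped): 49.947,108.598 39.569,74.102 16.312,45.434 29.855,148.804 88.485,144.522 75.506,95.216.

Run 4: S332 ⇒ engrave layer `#ff0000`. The run is open, so emit a `<polyline>` with points (Y-flipped): 22.204,149.996 14.902,128.141 20.213,94.207 26.971,60.197 24.009,38.116.

Run 5: power S485 maps to stroke `#ff00ff` (score). The run is open, so emit a `<polyline>` with points (Y-flipped): 76.446,22.017 74.386,25.012 66.371,28.802 52.399,33.388 32.471,38.769.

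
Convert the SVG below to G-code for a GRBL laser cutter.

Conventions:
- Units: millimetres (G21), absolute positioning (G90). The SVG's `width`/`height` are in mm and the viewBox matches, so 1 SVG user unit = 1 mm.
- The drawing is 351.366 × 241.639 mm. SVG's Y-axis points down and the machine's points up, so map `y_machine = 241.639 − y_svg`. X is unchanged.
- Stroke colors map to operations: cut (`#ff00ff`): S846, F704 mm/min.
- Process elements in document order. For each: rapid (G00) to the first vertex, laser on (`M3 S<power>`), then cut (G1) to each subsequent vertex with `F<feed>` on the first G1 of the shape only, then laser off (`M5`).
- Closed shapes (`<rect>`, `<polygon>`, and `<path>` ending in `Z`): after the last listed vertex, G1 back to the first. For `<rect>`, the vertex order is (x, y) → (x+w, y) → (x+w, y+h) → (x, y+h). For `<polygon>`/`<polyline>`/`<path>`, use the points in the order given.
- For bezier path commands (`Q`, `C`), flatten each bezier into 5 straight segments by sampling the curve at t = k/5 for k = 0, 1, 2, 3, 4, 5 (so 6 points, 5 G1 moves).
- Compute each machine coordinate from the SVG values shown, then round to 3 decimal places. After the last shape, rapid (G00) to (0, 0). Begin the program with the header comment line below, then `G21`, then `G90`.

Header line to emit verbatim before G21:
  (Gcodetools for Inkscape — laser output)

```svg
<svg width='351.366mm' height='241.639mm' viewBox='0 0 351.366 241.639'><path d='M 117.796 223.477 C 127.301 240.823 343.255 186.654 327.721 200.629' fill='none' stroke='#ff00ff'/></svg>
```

1 u = 1 mm; y_m = 241.639 − y.

[1] `<path>` cubic bezier, #ff00ff→cut S846 F704: (117.796,18.162) → (144.769,15.219) → (200.270,22.736) → (263.276,34.009) → (312.766,42.335) → (327.721,41.010)

(Gcodetools for Inkscape — laser output)
G21
G90
G00 X117.796 Y18.162
M3 S846
G1 X144.769 Y15.219 F704
G1 X200.270 Y22.736
G1 X263.276 Y34.009
G1 X312.766 Y42.335
G1 X327.721 Y41.010
M5
G00 X0.000 Y0.000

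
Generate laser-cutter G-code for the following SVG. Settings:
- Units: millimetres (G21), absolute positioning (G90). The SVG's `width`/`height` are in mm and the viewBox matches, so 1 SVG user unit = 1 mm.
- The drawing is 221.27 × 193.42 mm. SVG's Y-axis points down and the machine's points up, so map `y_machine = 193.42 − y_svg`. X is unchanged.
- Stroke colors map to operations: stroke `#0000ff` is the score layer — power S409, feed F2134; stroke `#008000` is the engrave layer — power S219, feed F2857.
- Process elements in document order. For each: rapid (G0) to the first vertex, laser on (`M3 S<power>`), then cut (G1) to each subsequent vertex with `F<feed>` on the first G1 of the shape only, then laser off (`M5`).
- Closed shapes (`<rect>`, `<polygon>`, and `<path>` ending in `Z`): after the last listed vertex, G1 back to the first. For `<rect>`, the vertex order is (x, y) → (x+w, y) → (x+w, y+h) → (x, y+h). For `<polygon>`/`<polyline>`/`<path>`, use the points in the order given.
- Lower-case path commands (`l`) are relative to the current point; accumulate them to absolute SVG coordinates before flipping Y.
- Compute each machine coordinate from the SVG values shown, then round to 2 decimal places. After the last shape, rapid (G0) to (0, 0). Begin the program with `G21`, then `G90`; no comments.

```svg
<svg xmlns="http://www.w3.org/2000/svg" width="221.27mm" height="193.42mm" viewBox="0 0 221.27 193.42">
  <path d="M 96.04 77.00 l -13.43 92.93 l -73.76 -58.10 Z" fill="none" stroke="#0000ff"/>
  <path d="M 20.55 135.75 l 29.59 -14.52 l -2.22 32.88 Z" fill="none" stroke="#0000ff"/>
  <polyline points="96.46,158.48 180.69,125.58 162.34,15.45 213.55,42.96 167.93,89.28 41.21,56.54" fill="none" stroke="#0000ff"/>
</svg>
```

viewBox `0 0 221.27 193.42` with mm width/height → 1 unit = 1 mm. Flip: y_m = 193.42 − y_svg.

**Shape 1** — `<path>` regular polygon, stroke `#0000ff` → score (S409, F2134). Machine vertices: (96.04,116.42) → (82.61,23.49) → (8.85,81.59) → (96.04,116.42). Closed: final G1 returns to the first vertex.

**Shape 2** — `<path>` regular polygon, stroke `#0000ff` → score (S409, F2134). Machine vertices: (20.55,57.67) → (50.14,72.19) → (47.92,39.31) → (20.55,57.67). Closed: final G1 returns to the first vertex.

**Shape 3** — `<polyline>` open polyline, stroke `#0000ff` → score (S409, F2134). Machine vertices: (96.46,34.94) → (180.69,67.84) → (162.34,177.97) → (213.55,150.46) → (167.93,104.14) → (41.21,136.88). Open path.

G21
G90
G0 X96.04 Y116.42
M3 S409
G1 X82.61 Y23.49 F2134
G1 X8.85 Y81.59
G1 X96.04 Y116.42
M5
G0 X20.55 Y57.67
M3 S409
G1 X50.14 Y72.19 F2134
G1 X47.92 Y39.31
G1 X20.55 Y57.67
M5
G0 X96.46 Y34.94
M3 S409
G1 X180.69 Y67.84 F2134
G1 X162.34 Y177.97
G1 X213.55 Y150.46
G1 X167.93 Y104.14
G1 X41.21 Y136.88
M5
G0 X0.00 Y0.00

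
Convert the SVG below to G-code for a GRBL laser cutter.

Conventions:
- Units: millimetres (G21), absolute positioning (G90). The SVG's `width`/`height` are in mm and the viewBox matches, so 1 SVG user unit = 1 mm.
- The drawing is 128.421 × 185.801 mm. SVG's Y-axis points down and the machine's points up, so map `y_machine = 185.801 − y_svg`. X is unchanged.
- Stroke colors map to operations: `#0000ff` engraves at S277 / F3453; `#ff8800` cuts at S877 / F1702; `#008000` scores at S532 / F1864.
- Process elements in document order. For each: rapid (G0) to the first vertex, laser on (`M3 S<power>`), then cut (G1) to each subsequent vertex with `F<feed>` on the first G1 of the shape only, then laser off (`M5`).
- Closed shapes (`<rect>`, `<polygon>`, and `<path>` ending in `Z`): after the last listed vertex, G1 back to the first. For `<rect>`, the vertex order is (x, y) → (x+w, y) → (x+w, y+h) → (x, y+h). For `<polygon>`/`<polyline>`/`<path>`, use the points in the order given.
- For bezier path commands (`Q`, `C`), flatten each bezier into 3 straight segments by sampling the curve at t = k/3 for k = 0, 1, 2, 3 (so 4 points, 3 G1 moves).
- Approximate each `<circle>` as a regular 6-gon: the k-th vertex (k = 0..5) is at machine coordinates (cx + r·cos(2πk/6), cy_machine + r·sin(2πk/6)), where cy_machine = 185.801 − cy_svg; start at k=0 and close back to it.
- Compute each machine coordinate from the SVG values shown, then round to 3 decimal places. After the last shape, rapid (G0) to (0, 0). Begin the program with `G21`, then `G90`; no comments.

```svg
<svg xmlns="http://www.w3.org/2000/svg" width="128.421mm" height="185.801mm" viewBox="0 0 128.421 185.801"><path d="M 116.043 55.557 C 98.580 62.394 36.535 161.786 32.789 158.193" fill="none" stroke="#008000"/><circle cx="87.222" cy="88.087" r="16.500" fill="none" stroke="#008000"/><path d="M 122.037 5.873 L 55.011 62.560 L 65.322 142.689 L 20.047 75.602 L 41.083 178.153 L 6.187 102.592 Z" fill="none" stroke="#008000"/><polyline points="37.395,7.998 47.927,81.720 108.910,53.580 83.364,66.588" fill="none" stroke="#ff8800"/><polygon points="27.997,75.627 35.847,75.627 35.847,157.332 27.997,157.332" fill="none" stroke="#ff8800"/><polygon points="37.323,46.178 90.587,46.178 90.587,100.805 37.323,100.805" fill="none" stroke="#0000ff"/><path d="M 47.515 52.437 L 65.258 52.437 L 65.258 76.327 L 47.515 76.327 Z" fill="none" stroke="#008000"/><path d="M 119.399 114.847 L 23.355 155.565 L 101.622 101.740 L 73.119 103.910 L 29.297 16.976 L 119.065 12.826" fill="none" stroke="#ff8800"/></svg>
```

G21
G90
G0 X116.043 Y130.244
M3 S532
G1 X87.530 Y99.798 F1864
G1 X52.158 Y51.101
G1 X32.789 Y27.608
M5
G0 X103.722 Y97.714
M3 S532
G1 X95.472 Y112.003 F1864
G1 X78.972 Y112.003
G1 X70.722 Y97.714
G1 X78.972 Y83.425
G1 X95.472 Y83.425
G1 X103.722 Y97.714
M5
G0 X122.037 Y179.928
M3 S532
G1 X55.011 Y123.241 F1864
G1 X65.322 Y43.112
G1 X20.047 Y110.199
G1 X41.083 Y7.648
G1 X6.187 Y83.209
G1 X122.037 Y179.928
M5
G0 X37.395 Y177.803
M3 S877
G1 X47.927 Y104.081 F1702
G1 X108.910 Y132.221
G1 X83.364 Y119.213
M5
G0 X27.997 Y110.174
M3 S877
G1 X35.847 Y110.174 F1702
G1 X35.847 Y28.469
G1 X27.997 Y28.469
G1 X27.997 Y110.174
M5
G0 X37.323 Y139.623
M3 S277
G1 X90.587 Y139.623 F3453
G1 X90.587 Y84.996
G1 X37.323 Y84.996
G1 X37.323 Y139.623
M5
G0 X47.515 Y133.364
M3 S532
G1 X65.258 Y133.364 F1864
G1 X65.258 Y109.474
G1 X47.515 Y109.474
G1 X47.515 Y133.364
M5
G0 X119.399 Y70.954
M3 S877
G1 X23.355 Y30.236 F1702
G1 X101.622 Y84.061
G1 X73.119 Y81.891
G1 X29.297 Y168.825
G1 X119.065 Y172.975
M5
G0 X0.000 Y0.000

1 u = 1 mm; y_m = 185.801 − y.

[1] `<path>` cubic bezier, #008000→score S532 F1864: (116.043,130.244) → (87.530,99.798) → (52.158,51.101) → (32.789,27.608)

[2] `<circle>` circle, #008000→score S532 F1864: (103.722,97.714) → (95.472,112.003) → (78.972,112.003) → (70.722,97.714) → (78.972,83.425) → (95.472,83.425) → (103.722,97.714) (closed)

[3] `<path>` closed polygon, #008000→score S532 F1864: (122.037,179.928) → (55.011,123.241) → (65.322,43.112) → (20.047,110.199) → (41.083,7.648) → (6.187,83.209) → (122.037,179.928) (closed)

[4] `<polyline>` open polyline, #ff8800→cut S877 F1702: (37.395,177.803) → (47.927,104.081) → (108.910,132.221) → (83.364,119.213)

[5] `<polygon>` rectangle, #ff8800→cut S877 F1702: (27.997,110.174) → (35.847,110.174) → (35.847,28.469) → (27.997,28.469) → (27.997,110.174) (closed)

[6] `<polygon>` rectangle, #0000ff→engrave S277 F3453: (37.323,139.623) → (90.587,139.623) → (90.587,84.996) → (37.323,84.996) → (37.323,139.623) (closed)

[7] `<path>` rectangle, #008000→score S532 F1864: (47.515,133.364) → (65.258,133.364) → (65.258,109.474) → (47.515,109.474) → (47.515,133.364) (closed)

[8] `<path>` open polyline, #ff8800→cut S877 F1702: (119.399,70.954) → (23.355,30.236) → (101.622,84.061) → (73.119,81.891) → (29.297,168.825) → (119.065,172.975)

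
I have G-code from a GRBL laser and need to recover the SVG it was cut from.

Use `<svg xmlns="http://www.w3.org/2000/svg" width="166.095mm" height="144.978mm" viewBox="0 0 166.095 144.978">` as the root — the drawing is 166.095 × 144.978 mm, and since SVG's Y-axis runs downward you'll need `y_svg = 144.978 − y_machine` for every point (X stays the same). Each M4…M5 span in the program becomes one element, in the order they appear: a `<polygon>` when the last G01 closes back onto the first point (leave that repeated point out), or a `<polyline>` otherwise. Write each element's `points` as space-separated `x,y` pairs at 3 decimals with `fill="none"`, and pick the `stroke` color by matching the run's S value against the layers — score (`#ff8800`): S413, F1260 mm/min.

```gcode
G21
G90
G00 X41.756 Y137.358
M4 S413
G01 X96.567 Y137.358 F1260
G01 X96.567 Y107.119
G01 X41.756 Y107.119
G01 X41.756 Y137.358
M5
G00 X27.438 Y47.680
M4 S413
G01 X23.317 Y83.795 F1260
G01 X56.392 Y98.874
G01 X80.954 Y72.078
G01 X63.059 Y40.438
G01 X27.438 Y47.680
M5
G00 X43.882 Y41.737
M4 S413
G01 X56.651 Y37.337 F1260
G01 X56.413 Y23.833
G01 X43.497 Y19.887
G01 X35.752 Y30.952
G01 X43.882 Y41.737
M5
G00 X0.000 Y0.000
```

Machine Y-up, SVG Y-down with viewBox height 144.978, so y_svg = 144.978 − y_machine; X carries over. Every run uses S413, so all elements get stroke `#ff8800` (score).

Run 1: The run returns to its start, so emit a `<polygon>` with points (Y-flipped): 41.756,7.620 96.567,7.620 96.567,37.859 41.756,37.859.

Run 2: The run returns to its start, so emit a `<polygon>` with points (Y-flipped): 27.438,97.298 23.317,61.183 56.392,46.104 80.954,72.900 63.059,104.540.

Run 3: The run returns to its start, so emit a `<polygon>` with points (Y-flipped): 43.882,103.241 56.651,107.641 56.413,121.145 43.497,125.091 35.752,114.026.

<svg xmlns="http://www.w3.org/2000/svg" width="166.095mm" height="144.978mm" viewBox="0 0 166.095 144.978">
  <polygon points="41.756,7.620 96.567,7.620 96.567,37.859 41.756,37.859" fill="none" stroke="#ff8800"/>
  <polygon points="27.438,97.298 23.317,61.183 56.392,46.104 80.954,72.900 63.059,104.540" fill="none" stroke="#ff8800"/>
  <polygon points="43.882,103.241 56.651,107.641 56.413,121.145 43.497,125.091 35.752,114.026" fill="none" stroke="#ff8800"/>
</svg>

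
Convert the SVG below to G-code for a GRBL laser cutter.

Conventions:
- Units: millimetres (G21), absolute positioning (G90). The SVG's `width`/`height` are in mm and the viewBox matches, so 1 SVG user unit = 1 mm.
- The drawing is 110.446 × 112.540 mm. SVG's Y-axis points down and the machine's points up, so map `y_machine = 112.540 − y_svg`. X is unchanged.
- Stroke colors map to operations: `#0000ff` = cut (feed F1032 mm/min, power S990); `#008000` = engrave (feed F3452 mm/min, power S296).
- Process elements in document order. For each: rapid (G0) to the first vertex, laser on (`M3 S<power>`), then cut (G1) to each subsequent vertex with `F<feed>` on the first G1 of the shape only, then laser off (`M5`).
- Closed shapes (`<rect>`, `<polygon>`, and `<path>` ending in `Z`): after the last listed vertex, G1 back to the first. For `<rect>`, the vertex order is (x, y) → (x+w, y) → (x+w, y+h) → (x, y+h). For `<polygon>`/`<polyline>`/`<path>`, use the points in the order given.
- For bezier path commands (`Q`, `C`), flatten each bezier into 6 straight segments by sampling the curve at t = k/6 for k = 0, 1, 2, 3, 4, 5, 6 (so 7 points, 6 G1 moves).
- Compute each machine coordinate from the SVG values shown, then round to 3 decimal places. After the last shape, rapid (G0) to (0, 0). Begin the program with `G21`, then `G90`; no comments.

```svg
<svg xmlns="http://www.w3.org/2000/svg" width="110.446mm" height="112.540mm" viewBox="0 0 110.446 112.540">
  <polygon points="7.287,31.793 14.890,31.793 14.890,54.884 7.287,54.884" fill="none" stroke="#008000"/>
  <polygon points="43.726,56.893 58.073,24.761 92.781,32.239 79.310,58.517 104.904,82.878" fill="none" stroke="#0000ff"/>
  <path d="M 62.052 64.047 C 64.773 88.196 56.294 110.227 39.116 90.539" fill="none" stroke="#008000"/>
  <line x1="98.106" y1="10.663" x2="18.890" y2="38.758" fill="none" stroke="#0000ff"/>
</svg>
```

G21
G90
G0 X7.287 Y80.747
M3 S296
G1 X14.890 Y80.747 F3452
G1 X14.890 Y57.656
G1 X7.287 Y57.656
G1 X7.287 Y80.747
M5
G0 X43.726 Y55.647
M3 S990
G1 X58.073 Y87.779 F1032
G1 X92.781 Y80.301
G1 X79.310 Y54.023
G1 X104.904 Y29.662
G1 X43.726 Y55.647
M5
G0 X62.052 Y48.493
M3 S296
G1 X62.491 Y36.778 F3452
G1 X61.132 Y26.517
G1 X58.046 Y18.808
G1 X53.302 Y14.753
G1 X46.969 Y15.450
G1 X39.116 Y22.001
M5
G0 X98.106 Y101.877
M3 S990
G1 X18.890 Y73.782 F1032
M5
G0 X0.000 Y0.000

1 u = 1 mm; y_m = 112.540 − y.

[1] `<polygon>` rectangle, #008000→engrave S296 F3452: (7.287,80.747) → (14.890,80.747) → (14.890,57.656) → (7.287,57.656) → (7.287,80.747) (closed)

[2] `<polygon>` closed polygon, #0000ff→cut S990 F1032: (43.726,55.647) → (58.073,87.779) → (92.781,80.301) → (79.310,54.023) → (104.904,29.662) → (43.726,55.647) (closed)

[3] `<path>` cubic bezier, #008000→engrave S296 F3452: (62.052,48.493) → (62.491,36.778) → (61.132,26.517) → (58.046,18.808) → (53.302,14.753) → (46.969,15.450) → (39.116,22.001)

[4] `<line>` line segment, #0000ff→cut S990 F1032: (98.106,101.877) → (18.890,73.782)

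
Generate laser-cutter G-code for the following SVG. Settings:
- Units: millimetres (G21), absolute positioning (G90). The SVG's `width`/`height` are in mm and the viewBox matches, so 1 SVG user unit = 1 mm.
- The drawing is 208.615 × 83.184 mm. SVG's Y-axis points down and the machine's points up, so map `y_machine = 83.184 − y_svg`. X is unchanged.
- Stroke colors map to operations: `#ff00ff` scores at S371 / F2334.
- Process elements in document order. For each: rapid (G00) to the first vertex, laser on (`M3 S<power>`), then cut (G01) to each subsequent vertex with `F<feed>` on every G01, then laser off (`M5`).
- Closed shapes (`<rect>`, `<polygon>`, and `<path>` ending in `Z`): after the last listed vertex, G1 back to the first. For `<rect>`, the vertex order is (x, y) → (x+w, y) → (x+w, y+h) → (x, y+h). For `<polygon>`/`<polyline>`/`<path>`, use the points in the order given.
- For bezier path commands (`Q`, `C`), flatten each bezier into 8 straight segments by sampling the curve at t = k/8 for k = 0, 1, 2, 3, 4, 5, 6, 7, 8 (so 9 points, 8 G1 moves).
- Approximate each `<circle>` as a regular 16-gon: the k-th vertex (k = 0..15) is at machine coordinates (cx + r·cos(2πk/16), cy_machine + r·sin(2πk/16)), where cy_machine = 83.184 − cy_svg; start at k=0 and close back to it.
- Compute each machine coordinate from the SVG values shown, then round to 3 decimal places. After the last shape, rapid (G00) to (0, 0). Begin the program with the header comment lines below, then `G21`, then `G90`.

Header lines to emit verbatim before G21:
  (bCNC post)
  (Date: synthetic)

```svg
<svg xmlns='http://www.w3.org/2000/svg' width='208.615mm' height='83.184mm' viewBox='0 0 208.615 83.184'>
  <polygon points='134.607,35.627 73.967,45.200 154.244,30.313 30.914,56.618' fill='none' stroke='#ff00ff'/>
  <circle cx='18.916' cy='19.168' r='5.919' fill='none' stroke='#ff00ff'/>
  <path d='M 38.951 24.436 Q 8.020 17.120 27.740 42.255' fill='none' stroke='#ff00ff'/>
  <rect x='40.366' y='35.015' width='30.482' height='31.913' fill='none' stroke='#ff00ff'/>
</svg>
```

viewBox `0 0 208.615 83.184` with mm width/height → 1 unit = 1 mm. Flip: y_m = 83.184 − y_svg.

**Shape 1** — `<polygon>` closed polygon, stroke `#ff00ff` → score (S371, F2334). Machine vertices: (134.607,47.557) → (73.967,37.984) → (154.244,52.871) → (30.914,26.566) → (134.607,47.557). Closed: final G1 returns to the first vertex.

**Shape 2** — `<circle>` circle, stroke `#ff00ff` → score (S371, F2334). Machine vertices: (24.835,64.016) → (24.384,66.281) → (23.101,68.201) → (21.181,69.484) → (18.916,69.935) → (16.651,69.484) → (14.731,68.201) → (13.448,66.281) → (12.997,64.016) → (13.448,61.751) → (14.731,59.831) → (16.651,58.548) → (18.916,58.097) → (21.181,58.548) → (23.101,59.831) → (24.384,61.751) → (24.835,64.016). Closed: final G1 returns to the first vertex.

**Shape 3** — `<path>` quadratic bezier, stroke `#ff00ff` → score (S371, F2334). Control points (SVG): P0=(38.951,24.436), P1=(8.020,17.120), P2=(27.740,42.255); sampled at t=k/8. Machine vertices: (38.951,58.748) → (32.010,60.070) → (26.651,60.378) → (22.876,59.672) → (20.683,57.951) → (20.073,55.217) → (21.046,51.468) → (23.601,46.706) → (27.740,40.929). Open path.

**Shape 4** — `<rect>` rectangle, stroke `#ff00ff` → score (S371, F2334). Machine vertices: (40.366,48.169) → (70.848,48.169) → (70.848,16.256) → (40.366,16.256) → (40.366,48.169). Closed: final G1 returns to the first vertex.

(bCNC post)
(Date: synthetic)
G21
G90
G00 X134.607 Y47.557
M3 S371
G01 X73.967 Y37.984 F2334
G01 X154.244 Y52.871 F2334
G01 X30.914 Y26.566 F2334
G01 X134.607 Y47.557 F2334
M5
G00 X24.835 Y64.016
M3 S371
G01 X24.384 Y66.281 F2334
G01 X23.101 Y68.201 F2334
G01 X21.181 Y69.484 F2334
G01 X18.916 Y69.935 F2334
G01 X16.651 Y69.484 F2334
G01 X14.731 Y68.201 F2334
G01 X13.448 Y66.281 F2334
G01 X12.997 Y64.016 F2334
G01 X13.448 Y61.751 F2334
G01 X14.731 Y59.831 F2334
G01 X16.651 Y58.548 F2334
G01 X18.916 Y58.097 F2334
G01 X21.181 Y58.548 F2334
G01 X23.101 Y59.831 F2334
G01 X24.384 Y61.751 F2334
G01 X24.835 Y64.016 F2334
M5
G00 X38.951 Y58.748
M3 S371
G01 X32.010 Y60.070 F2334
G01 X26.651 Y60.378 F2334
G01 X22.876 Y59.672 F2334
G01 X20.683 Y57.951 F2334
G01 X20.073 Y55.217 F2334
G01 X21.046 Y51.468 F2334
G01 X23.601 Y46.706 F2334
G01 X27.740 Y40.929 F2334
M5
G00 X40.366 Y48.169
M3 S371
G01 X70.848 Y48.169 F2334
G01 X70.848 Y16.256 F2334
G01 X40.366 Y16.256 F2334
G01 X40.366 Y48.169 F2334
M5
G00 X0.000 Y0.000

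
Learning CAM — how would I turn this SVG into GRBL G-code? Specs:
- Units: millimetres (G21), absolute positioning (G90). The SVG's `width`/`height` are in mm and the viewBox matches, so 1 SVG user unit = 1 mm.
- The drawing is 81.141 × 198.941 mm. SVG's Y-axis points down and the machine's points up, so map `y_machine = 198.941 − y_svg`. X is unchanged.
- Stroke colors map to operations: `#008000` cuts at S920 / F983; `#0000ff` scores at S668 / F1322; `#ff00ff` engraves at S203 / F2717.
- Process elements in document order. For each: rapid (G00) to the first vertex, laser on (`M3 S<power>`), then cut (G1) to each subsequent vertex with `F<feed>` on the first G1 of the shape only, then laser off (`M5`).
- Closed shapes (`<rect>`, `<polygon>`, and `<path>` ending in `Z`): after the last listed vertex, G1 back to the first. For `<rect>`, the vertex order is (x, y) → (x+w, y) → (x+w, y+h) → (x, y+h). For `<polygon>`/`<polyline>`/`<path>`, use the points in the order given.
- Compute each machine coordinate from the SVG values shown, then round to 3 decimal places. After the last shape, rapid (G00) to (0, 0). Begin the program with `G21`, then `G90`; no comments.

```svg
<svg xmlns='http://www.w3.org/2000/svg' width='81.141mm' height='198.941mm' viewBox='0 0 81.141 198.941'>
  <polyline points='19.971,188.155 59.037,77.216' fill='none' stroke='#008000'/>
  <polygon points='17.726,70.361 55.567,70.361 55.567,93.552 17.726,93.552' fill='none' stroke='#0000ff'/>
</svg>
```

G21
G90
G00 X19.971 Y10.786
M3 S920
G1 X59.037 Y121.725 F983
M5
G00 X17.726 Y128.580
M3 S668
G1 X55.567 Y128.580 F1322
G1 X55.567 Y105.389
G1 X17.726 Y105.389
G1 X17.726 Y128.580
M5
G00 X0.000 Y0.000

Since the viewBox matches the mm dimensions, user units are millimetres directly. The only transform is the Y-flip y_m = 198.941 − y_svg.

Shape 1 is a line segment drawn with `<polyline>`. Its stroke #008000 means cut at S920, F983. After flipping Y the toolpath is (19.971,10.786) → (59.037,121.725).

Shape 2 is a rectangle drawn with `<polygon>`. Its stroke #0000ff means score at S668, F1322. After flipping Y the toolpath is (17.726,128.580) → (55.567,128.580) → (55.567,105.389) → (17.726,105.389) → (17.726,128.580), returning to the start.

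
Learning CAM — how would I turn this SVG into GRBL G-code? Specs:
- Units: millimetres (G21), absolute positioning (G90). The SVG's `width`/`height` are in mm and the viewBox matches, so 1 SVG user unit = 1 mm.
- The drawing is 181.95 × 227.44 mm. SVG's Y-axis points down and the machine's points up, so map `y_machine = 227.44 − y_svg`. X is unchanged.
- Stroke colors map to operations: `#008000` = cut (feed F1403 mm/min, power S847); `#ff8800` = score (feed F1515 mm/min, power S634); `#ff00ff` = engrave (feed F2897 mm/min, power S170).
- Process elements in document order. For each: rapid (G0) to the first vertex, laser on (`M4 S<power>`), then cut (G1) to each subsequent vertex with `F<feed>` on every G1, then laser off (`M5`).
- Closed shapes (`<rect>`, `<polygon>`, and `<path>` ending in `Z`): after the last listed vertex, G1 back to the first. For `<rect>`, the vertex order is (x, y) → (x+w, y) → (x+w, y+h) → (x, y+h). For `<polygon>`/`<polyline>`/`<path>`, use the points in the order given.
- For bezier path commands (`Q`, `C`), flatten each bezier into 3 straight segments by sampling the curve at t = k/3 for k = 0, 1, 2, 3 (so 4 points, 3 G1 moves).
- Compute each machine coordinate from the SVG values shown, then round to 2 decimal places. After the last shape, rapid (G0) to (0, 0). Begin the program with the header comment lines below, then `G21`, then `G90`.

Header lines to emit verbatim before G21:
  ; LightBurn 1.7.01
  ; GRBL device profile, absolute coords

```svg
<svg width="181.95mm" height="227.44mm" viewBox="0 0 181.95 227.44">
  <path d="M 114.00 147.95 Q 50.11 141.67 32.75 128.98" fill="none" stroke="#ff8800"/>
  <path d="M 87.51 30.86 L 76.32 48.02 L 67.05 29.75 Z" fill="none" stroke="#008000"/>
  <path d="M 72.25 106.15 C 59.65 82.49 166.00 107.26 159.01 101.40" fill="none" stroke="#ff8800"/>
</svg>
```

viewBox `0 0 181.95 227.44` with mm width/height → 1 unit = 1 mm. Flip: y_m = 227.44 − y_svg.

**Shape 1** — `<path>` quadratic bezier, stroke `#ff8800` → score (S634, F1515). Control points (SVG): P0=(114.00,147.95), P1=(50.11,141.67), P2=(32.75,128.98); sampled at t=k/3. Machine vertices: (114.00,79.49) → (76.58,84.39) → (49.49,90.71) → (32.75,98.46). Open path.

**Shape 2** — `<path>` regular polygon, stroke `#008000` → cut (S847, F1403). Machine vertices: (87.51,196.58) → (76.32,179.42) → (67.05,197.69) → (87.51,196.58). Closed: final G1 returns to the first vertex.

**Shape 3** — `<path>` cubic bezier, stroke `#ff8800` → score (S634, F1515). Control points (SVG): P0=(72.25,106.15), P1=(59.65,82.49), P2=(166.00,107.26), P3=(159.01,101.40); sampled at t=k/3. Machine vertices: (72.25,121.29) → (90.70,131.73) → (136.82,127.46) → (159.01,126.04). Open path.

; LightBurn 1.7.01
; GRBL device profile, absolute coords
G21
G90
G0 X114.00 Y79.49
M4 S634
G1 X76.58 Y84.39 F1515
G1 X49.49 Y90.71 F1515
G1 X32.75 Y98.46 F1515
M5
G0 X87.51 Y196.58
M4 S847
G1 X76.32 Y179.42 F1403
G1 X67.05 Y197.69 F1403
G1 X87.51 Y196.58 F1403
M5
G0 X72.25 Y121.29
M4 S634
G1 X90.70 Y131.73 F1515
G1 X136.82 Y127.46 F1515
G1 X159.01 Y126.04 F1515
M5
G0 X0.00 Y0.00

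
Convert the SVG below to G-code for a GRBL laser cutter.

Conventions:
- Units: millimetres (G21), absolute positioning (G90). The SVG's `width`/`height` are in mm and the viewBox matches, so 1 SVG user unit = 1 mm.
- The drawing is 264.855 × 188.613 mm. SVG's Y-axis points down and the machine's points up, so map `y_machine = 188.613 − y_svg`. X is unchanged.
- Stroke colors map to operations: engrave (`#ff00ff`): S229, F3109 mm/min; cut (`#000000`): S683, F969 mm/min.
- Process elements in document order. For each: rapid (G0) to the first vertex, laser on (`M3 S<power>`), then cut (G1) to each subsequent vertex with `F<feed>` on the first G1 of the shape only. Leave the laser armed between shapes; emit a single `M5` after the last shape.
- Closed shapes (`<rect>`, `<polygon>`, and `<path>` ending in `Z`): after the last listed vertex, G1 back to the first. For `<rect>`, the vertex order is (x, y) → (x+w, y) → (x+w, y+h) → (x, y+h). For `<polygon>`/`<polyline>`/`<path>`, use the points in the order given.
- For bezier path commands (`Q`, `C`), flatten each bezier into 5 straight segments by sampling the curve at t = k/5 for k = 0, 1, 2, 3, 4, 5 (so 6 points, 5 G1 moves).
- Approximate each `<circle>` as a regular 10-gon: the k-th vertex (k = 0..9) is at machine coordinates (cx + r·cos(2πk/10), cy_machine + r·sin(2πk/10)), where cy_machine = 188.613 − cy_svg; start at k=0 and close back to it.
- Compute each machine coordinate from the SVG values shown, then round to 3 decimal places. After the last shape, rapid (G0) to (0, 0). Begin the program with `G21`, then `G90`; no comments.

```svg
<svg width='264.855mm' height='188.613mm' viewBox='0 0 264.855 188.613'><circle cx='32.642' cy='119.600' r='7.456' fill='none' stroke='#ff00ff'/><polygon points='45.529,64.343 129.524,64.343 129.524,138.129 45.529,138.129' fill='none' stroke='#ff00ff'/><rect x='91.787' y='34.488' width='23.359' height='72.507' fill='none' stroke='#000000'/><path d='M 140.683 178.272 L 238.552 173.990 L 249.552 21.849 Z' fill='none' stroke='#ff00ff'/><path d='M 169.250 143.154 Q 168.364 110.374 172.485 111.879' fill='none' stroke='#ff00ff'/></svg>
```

G21
G90
G0 X40.098 Y69.013
M3 S229
G1 X38.674 Y73.396 F3109
G1 X34.946 Y76.104
G1 X30.338 Y76.104
G1 X26.610 Y73.396
G1 X25.186 Y69.013
G1 X26.610 Y64.630
G1 X30.338 Y61.922
G1 X34.946 Y61.922
G1 X38.674 Y64.630
G1 X40.098 Y69.013
G0 X45.529 Y124.270
M3 S229
G1 X129.524 Y124.270 F3109
G1 X129.524 Y50.484
G1 X45.529 Y50.484
G1 X45.529 Y124.270
G0 X91.787 Y154.125
M3 S683
G1 X115.146 Y154.125 F969
G1 X115.146 Y81.618
G1 X91.787 Y81.618
G1 X91.787 Y154.125
G0 X140.683 Y10.341
M3 S229
G1 X238.552 Y14.623 F3109
G1 X249.552 Y166.764
G1 X140.683 Y10.341
G0 X169.250 Y45.459
M3 S229
G1 X169.096 Y57.200 F3109
G1 X169.342 Y66.197
G1 X169.989 Y72.452
G1 X171.037 Y75.965
G1 X172.485 Y76.734
M5
G0 X0.000 Y0.000

viewBox `0 0 264.855 188.613` with mm width/height → 1 unit = 1 mm. Flip: y_m = 188.613 − y_svg.

**Shape 1** — `<circle>` circle, stroke `#ff00ff` → engrave (S229, F3109). Machine vertices: (40.098,69.013) → (38.674,73.396) → (34.946,76.104) → (30.338,76.104) → (26.610,73.396) → (25.186,69.013) → (26.610,64.630) → (30.338,61.922) → (34.946,61.922) → (38.674,64.630) → (40.098,69.013). Closed: final G1 returns to the first vertex.

**Shape 2** — `<polygon>` rectangle, stroke `#ff00ff` → engrave (S229, F3109). Machine vertices: (45.529,124.270) → (129.524,124.270) → (129.524,50.484) → (45.529,50.484) → (45.529,124.270). Closed: final G1 returns to the first vertex.

**Shape 3** — `<rect>` rectangle, stroke `#000000` → cut (S683, F969). Machine vertices: (91.787,154.125) → (115.146,154.125) → (115.146,81.618) → (91.787,81.618) → (91.787,154.125). Closed: final G1 returns to the first vertex.

**Shape 4** — `<path>` closed polygon, stroke `#ff00ff` → engrave (S229, F3109). Machine vertices: (140.683,10.341) → (238.552,14.623) → (249.552,166.764) → (140.683,10.341). Closed: final G1 returns to the first vertex.

**Shape 5** — `<path>` quadratic bezier, stroke `#ff00ff` → engrave (S229, F3109). Control points (SVG): P0=(169.250,143.154), P1=(168.364,110.374), P2=(172.485,111.879); sampled at t=k/5. Machine vertices: (169.250,45.459) → (169.096,57.200) → (169.342,66.197) → (169.989,72.452) → (171.037,75.965) → (172.485,76.734). Open path.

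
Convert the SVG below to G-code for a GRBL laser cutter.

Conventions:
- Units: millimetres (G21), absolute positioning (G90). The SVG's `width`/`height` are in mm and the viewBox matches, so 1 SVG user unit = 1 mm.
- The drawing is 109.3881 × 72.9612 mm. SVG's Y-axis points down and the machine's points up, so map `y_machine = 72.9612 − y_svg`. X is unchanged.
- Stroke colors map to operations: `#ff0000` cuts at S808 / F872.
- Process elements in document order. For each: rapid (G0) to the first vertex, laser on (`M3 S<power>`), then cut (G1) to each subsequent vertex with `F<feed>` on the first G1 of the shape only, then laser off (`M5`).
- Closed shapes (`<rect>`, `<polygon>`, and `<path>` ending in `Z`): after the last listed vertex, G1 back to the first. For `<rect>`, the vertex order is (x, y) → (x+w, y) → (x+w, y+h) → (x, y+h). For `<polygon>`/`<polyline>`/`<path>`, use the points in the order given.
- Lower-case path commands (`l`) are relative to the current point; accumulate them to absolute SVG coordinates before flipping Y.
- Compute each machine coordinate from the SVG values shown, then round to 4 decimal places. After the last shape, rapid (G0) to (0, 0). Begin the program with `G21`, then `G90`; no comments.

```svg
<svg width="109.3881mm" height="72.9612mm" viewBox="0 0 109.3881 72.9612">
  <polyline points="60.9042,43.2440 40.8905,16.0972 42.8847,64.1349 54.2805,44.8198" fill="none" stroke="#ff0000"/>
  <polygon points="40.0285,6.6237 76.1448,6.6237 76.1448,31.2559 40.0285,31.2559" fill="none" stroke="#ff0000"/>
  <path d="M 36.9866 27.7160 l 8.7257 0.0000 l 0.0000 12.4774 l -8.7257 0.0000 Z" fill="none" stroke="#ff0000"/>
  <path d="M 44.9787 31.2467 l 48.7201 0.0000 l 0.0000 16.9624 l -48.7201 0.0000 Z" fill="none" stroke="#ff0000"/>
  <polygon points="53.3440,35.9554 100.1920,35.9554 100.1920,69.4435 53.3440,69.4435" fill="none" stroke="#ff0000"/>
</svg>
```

Since the viewBox matches the mm dimensions, user units are millimetres directly. The only transform is the Y-flip y_m = 72.9612 − y_svg.

Shape 1 is a open polyline drawn with `<polyline>`. Its stroke #ff0000 means cut at S808, F872. After flipping Y the toolpath is (60.9042,29.7172) → (40.8905,56.8640) → (42.8847,8.8263) → (54.2805,28.1414).

Shape 2 is a rectangle drawn with `<polygon>`. Its stroke #ff0000 means cut at S808, F872. After flipping Y the toolpath is (40.0285,66.3375) → (76.1448,66.3375) → (76.1448,41.7053) → (40.0285,41.7053) → (40.0285,66.3375), returning to the start.

Shape 3 is a rectangle drawn with `<path>`. Its stroke #ff0000 means cut at S808, F872. After flipping Y the toolpath is (36.9866,45.2452) → (45.7123,45.2452) → (45.7123,32.7678) → (36.9866,32.7678) → (36.9866,45.2452), returning to the start.

Shape 4 is a rectangle drawn with `<path>`. Its stroke #ff0000 means cut at S808, F872. After flipping Y the toolpath is (44.9787,41.7145) → (93.6988,41.7145) → (93.6988,24.7521) → (44.9787,24.7521) → (44.9787,41.7145), returning to the start.

Shape 5 is a rectangle drawn with `<polygon>`. Its stroke #ff0000 means cut at S808, F872. After flipping Y the toolpath is (53.3440,37.0058) → (100.1920,37.0058) → (100.1920,3.5177) → (53.3440,3.5177) → (53.3440,37.0058), returning to the start.

G21
G90
G0 X60.9042 Y29.7172
M3 S808
G1 X40.8905 Y56.8640 F872
G1 X42.8847 Y8.8263
G1 X54.2805 Y28.1414
M5
G0 X40.0285 Y66.3375
M3 S808
G1 X76.1448 Y66.3375 F872
G1 X76.1448 Y41.7053
G1 X40.0285 Y41.7053
G1 X40.0285 Y66.3375
M5
G0 X36.9866 Y45.2452
M3 S808
G1 X45.7123 Y45.2452 F872
G1 X45.7123 Y32.7678
G1 X36.9866 Y32.7678
G1 X36.9866 Y45.2452
M5
G0 X44.9787 Y41.7145
M3 S808
G1 X93.6988 Y41.7145 F872
G1 X93.6988 Y24.7521
G1 X44.9787 Y24.7521
G1 X44.9787 Y41.7145
M5
G0 X53.3440 Y37.0058
M3 S808
G1 X100.1920 Y37.0058 F872
G1 X100.1920 Y3.5177
G1 X53.3440 Y3.5177
G1 X53.3440 Y37.0058
M5
G0 X0.0000 Y0.0000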